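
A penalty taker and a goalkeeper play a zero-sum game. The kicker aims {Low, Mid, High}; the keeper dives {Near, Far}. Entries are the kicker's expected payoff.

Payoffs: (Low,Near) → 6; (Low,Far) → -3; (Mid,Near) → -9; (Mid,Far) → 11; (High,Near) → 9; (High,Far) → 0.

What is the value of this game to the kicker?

Row minima: Low → -3, Mid → -9, High → 0; maximin = 0.
Column maxima: Near → 9, Far → 11; minimax = 9.
0 ≠ 9, so there is no saddle point; optimal play is mixed.
Low is strictly dominated by High, so the kicker never plays it.
On the remaining 2×2 (Mid, High vs Near, Far):
Let the kicker play Mid with probability p. Expected payoff against Near: (-9)p + 9(1−p) = −18p + 9; against Far: 11p + 0(1−p) = 11p.
Setting these equal: −18p + 9 = 11p ⇒ −29p = -9 ⇒ p = 9/29, and the value is (-18)·(9/29) + 9 = 99/29.
For the keeper: with q = P(Near), equating Mid's and High's payoffs gives −20q + 11 = 9q ⇒ q = 11/29.

99/29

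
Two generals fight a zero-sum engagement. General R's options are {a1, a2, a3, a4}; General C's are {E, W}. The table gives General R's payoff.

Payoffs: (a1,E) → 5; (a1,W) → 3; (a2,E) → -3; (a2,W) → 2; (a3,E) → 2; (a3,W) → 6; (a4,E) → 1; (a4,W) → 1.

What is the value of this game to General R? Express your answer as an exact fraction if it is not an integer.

4

Row minima: a1 → 3, a2 → -3, a3 → 2, a4 → 1; maximin = 3.
Column maxima: E → 5, W → 6; minimax = 5.
3 ≠ 5, so there is no saddle point; optimal play is mixed.
a2 is strictly dominated by a1, so General R never plays it.
a4 is strictly dominated by a1, so General R never plays it.
On the remaining 2×2 (a1, a3 vs E, W):
Let General R play a1 with probability p. Expected payoff against E: 5p + 2(1−p) = 3p + 2; against W: 3p + 6(1−p) = −3p + 6.
Setting these equal: 3p + 2 = −3p + 6 ⇒ 6p = 4 ⇒ p = 2/3, and the value is (3)·(2/3) + 2 = 4.
For General C: with q = P(E), equating a1's and a3's payoffs gives 2q + 3 = −4q + 6 ⇒ q = 1/2.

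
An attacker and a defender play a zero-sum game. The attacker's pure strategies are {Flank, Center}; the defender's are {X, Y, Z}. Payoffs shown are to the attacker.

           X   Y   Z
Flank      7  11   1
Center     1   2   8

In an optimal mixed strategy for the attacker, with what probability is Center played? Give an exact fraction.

Row minima: Flank → 1, Center → 1; maximin = 1.
Column maxima: X → 7, Y → 11, Z → 8; minimax = 7.
1 ≠ 7, so there is no saddle point; optimal play is mixed.
Y is strictly dominated by X (it gives the attacker strictly more in every row), so the defender never plays it.
On the remaining 2×2 (Flank, Center vs X, Z):
Let the attacker play Flank with probability p. Expected payoff against X: 7p + 1(1−p) = 6p + 1; against Z: 1p + 8(1−p) = −7p + 8.
Setting these equal: 6p + 1 = −7p + 8 ⇒ 13p = 7 ⇒ p = 7/13, and the value is (6)·(7/13) + 1 = 55/13.
For the defender: with q = P(X), equating Flank's and Center's payoffs gives 6q + 1 = −7q + 8 ⇒ q = 7/13.

6/13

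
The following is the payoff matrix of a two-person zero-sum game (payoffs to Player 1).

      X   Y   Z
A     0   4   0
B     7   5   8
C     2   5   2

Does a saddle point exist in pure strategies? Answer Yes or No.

Yes

Row minima: A → 0, B → 5, C → 2; maximin = 5.
Column maxima: X → 7, Y → 5, Z → 8; minimax = 5.
maximin = minimax = 5, so a saddle point exists.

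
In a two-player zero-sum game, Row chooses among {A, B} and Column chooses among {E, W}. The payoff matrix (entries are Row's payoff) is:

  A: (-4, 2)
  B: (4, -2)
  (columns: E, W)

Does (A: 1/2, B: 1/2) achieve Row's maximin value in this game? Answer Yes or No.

Yes

Against E this mix gives (1/2)·(-4) + (1/2)·4 = 0.
Against W this mix gives (1/2)·2 + (1/2)·(-2) = 0.
All of Column's active replies (E, W) yield 0, and no column does worse for Row. The mix makes Column indifferent and guarantees 0, so it is optimal.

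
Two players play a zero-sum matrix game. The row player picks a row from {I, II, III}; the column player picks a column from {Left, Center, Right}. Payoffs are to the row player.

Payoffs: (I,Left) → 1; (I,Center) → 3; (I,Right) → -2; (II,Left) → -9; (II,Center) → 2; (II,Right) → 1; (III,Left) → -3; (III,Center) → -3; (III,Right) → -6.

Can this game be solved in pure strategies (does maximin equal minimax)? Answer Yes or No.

Row minima: I → -2, II → -9, III → -6; maximin = -2.
Column maxima: Left → 1, Center → 3, Right → 1; minimax = 1.
-2 ≠ 1, so no pure-strategy equilibrium exists.

No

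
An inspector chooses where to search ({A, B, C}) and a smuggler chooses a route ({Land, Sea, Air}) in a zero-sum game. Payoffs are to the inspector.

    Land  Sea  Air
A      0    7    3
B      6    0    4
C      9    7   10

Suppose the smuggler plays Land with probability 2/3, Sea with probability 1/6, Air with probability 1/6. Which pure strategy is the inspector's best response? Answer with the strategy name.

Expected payoff of A: (2/3)·0 + (1/6)·7 + (1/6)·3 = 5/3.
Expected payoff of B: (2/3)·6 + (1/6)·0 + (1/6)·4 = 14/3.
Expected payoff of C: (2/3)·9 + (1/6)·7 + (1/6)·10 = 53/6.
The largest is 53/6, so the inspector's best response is C.

C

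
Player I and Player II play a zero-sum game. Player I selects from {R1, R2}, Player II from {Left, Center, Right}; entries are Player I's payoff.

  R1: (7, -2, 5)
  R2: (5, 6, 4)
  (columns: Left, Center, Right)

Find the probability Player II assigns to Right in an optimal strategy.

Row minima: R1 → -2, R2 → 4; maximin = 4.
Column maxima: Left → 7, Center → 6, Right → 5; minimax = 5.
4 ≠ 5, so there is no saddle point; optimal play is mixed.
Left is strictly dominated by Right (it gives Player I strictly more in every row), so Player II never plays it.
On the remaining 2×2 (R1, R2 vs Center, Right):
Let Player I play R1 with probability p. Expected payoff against Center: (-2)p + 6(1−p) = −8p + 6; against Right: 5p + 4(1−p) = p + 4.
Setting these equal: −8p + 6 = p + 4 ⇒ −9p = -2 ⇒ p = 2/9, and the value is (-8)·(2/9) + 6 = 38/9.
For Player II: with q = P(Center), equating R1's and R2's payoffs gives −7q + 5 = 2q + 4 ⇒ q = 1/9.

8/9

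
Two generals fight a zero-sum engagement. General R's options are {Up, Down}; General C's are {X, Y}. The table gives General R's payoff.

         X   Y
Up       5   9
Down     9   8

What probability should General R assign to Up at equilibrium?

1/5

Row minima: Up → 5, Down → 8; maximin = 8.
Column maxima: X → 9, Y → 9; minimax = 9.
8 ≠ 9, so there is no saddle point; optimal play is mixed.
Let General R play Up with probability p. Expected payoff against X: 5p + 9(1−p) = −4p + 9; against Y: 9p + 8(1−p) = p + 8.
Setting these equal: −4p + 9 = p + 8 ⇒ −5p = -1 ⇒ p = 1/5, and the value is (-4)·(1/5) + 9 = 41/5.
For General C: with q = P(X), equating Up's and Down's payoffs gives −4q + 9 = q + 8 ⇒ q = 1/5.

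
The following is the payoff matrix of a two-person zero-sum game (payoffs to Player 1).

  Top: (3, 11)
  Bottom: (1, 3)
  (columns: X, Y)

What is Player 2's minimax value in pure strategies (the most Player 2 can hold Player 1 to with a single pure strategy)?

3

Column maxima: X → 3, Y → 11.
The smallest of these is 3.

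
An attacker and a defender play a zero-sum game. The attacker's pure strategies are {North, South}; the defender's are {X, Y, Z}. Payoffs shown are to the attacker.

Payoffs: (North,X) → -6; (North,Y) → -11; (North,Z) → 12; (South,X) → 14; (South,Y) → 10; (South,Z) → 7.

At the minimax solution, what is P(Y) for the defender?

Row minima: North → -11, South → 7; maximin = 7.
Column maxima: X → 14, Y → 10, Z → 12; minimax = 10.
7 ≠ 10, so there is no saddle point; optimal play is mixed.
X is strictly dominated by Y (it gives the attacker strictly more in every row), so the defender never plays it.
On the remaining 2×2 (North, South vs Y, Z):
Let the attacker play North with probability p. Expected payoff against Y: (-11)p + 10(1−p) = −21p + 10; against Z: 12p + 7(1−p) = 5p + 7.
Setting these equal: −21p + 10 = 5p + 7 ⇒ −26p = -3 ⇒ p = 3/26, and the value is (-21)·(3/26) + 10 = 197/26.
For the defender: with q = P(Y), equating North's and South's payoffs gives −23q + 12 = 3q + 7 ⇒ q = 5/26.

5/26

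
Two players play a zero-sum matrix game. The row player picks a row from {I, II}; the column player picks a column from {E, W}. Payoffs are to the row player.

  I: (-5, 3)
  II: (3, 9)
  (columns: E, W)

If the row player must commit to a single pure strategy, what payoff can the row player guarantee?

3

Row minima: I → -5, II → 3.
The best of these is 3.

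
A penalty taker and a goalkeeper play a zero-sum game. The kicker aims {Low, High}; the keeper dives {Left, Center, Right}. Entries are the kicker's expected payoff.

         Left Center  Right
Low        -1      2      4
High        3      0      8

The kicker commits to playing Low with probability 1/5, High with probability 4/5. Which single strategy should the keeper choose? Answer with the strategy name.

If the keeper plays Left, the kicker's expected payoff is (1/5)·(-1) + (4/5)·3 = 11/5.
If the keeper plays Center, the kicker's expected payoff is (1/5)·2 + (4/5)·0 = 2/5.
If the keeper plays Right, the kicker's expected payoff is (1/5)·4 + (4/5)·8 = 36/5.
The keeper minimizes the kicker's payoff; the smallest is 2/5, so the best response is Center.

Center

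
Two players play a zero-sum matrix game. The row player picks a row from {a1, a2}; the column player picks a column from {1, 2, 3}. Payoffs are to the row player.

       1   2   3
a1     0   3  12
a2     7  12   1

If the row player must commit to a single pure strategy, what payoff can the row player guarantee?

1

Row minima: a1 → 0, a2 → 1.
The best of these is 1.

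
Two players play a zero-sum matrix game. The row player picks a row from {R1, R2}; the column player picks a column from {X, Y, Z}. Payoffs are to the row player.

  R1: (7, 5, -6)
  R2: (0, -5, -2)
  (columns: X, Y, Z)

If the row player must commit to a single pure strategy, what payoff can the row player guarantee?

-5

Row minima: R1 → -6, R2 → -5.
The best of these is -5.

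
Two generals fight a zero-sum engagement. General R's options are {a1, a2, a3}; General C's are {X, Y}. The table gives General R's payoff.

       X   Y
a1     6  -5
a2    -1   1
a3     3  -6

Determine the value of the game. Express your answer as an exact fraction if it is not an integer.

1/13

Row minima: a1 → -5, a2 → -1, a3 → -6; maximin = -1.
Column maxima: X → 6, Y → 1; minimax = 1.
-1 ≠ 1, so there is no saddle point; optimal play is mixed.
a3 is strictly dominated by a1, so General R never plays it.
On the remaining 2×2 (a1, a2 vs X, Y):
Let General R play a1 with probability p. Expected payoff against X: 6p + (-1)(1−p) = 7p − 1; against Y: (-5)p + 1(1−p) = −6p + 1.
Setting these equal: 7p − 1 = −6p + 1 ⇒ 13p = 2 ⇒ p = 2/13, and the value is (7)·(2/13) − 1 = 1/13.
For General C: with q = P(X), equating a1's and a2's payoffs gives 11q − 5 = −2q + 1 ⇒ q = 6/13.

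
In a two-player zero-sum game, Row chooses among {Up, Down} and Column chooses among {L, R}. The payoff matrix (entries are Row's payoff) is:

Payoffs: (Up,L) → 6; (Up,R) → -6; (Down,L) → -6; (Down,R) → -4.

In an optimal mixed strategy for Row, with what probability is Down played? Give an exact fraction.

6/7

Row minima: Up → -6, Down → -6; maximin = -6.
Column maxima: L → 6, R → -4; minimax = -4.
-6 ≠ -4, so there is no saddle point; optimal play is mixed.
Let Row play Up with probability p. Expected payoff against L: 6p + (-6)(1−p) = 12p − 6; against R: (-6)p + (-4)(1−p) = −2p − 4.
Setting these equal: 12p − 6 = −2p − 4 ⇒ 14p = 2 ⇒ p = 1/7, and the value is (12)·(1/7) − 6 = -30/7.
For Column: with q = P(L), equating Up's and Down's payoffs gives 12q − 6 = −2q − 4 ⇒ q = 1/7.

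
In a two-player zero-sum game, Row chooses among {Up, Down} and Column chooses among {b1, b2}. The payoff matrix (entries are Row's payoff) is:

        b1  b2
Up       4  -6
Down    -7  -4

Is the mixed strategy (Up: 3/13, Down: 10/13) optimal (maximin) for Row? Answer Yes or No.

Yes

Against b1 this mix gives (3/13)·4 + (10/13)·(-7) = -58/13.
Against b2 this mix gives (3/13)·(-6) + (10/13)·(-4) = -58/13.
All of Column's active replies (b1, b2) yield -58/13, and no column does worse for Row. The mix makes Column indifferent and guarantees -58/13, so it is optimal.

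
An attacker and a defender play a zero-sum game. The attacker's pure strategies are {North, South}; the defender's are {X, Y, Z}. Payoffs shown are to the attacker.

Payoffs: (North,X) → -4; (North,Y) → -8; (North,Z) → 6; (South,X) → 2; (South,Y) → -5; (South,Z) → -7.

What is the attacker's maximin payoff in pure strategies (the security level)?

Row minima: North → -8, South → -7.
The best of these is -7.

-7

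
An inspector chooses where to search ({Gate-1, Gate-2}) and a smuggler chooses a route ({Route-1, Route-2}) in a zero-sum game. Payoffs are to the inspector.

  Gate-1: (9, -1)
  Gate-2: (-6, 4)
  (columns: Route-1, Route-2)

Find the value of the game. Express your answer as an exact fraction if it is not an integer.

3/2

Row minima: Gate-1 → -1, Gate-2 → -6; maximin = -1.
Column maxima: Route-1 → 9, Route-2 → 4; minimax = 4.
-1 ≠ 4, so there is no saddle point; optimal play is mixed.
Let the inspector play Gate-1 with probability p. Expected payoff against Route-1: 9p + (-6)(1−p) = 15p − 6; against Route-2: (-1)p + 4(1−p) = −5p + 4.
Setting these equal: 15p − 6 = −5p + 4 ⇒ 20p = 10 ⇒ p = 1/2, and the value is (15)·(1/2) − 6 = 3/2.
For the smuggler: with q = P(Route-1), equating Gate-1's and Gate-2's payoffs gives 10q − 1 = −10q + 4 ⇒ q = 1/4.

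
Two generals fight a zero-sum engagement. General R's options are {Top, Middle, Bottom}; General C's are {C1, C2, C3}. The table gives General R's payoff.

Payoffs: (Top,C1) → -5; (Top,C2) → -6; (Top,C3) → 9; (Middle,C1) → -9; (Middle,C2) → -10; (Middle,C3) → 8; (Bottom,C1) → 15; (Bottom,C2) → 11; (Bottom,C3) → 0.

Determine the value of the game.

99/26

Row minima: Top → -6, Middle → -10, Bottom → 0; maximin = 0.
Column maxima: C1 → 15, C2 → 11, C3 → 9; minimax = 9.
0 ≠ 9, so there is no saddle point; optimal play is mixed.
Middle is strictly dominated by Top, so General R never plays it.
C1 is strictly dominated by C2 (it gives General R strictly more in every row), so General C never plays it.
On the remaining 2×2 (Top, Bottom vs C2, C3):
Let General R play Top with probability p. Expected payoff against C2: (-6)p + 11(1−p) = −17p + 11; against C3: 9p + 0(1−p) = 9p.
Setting these equal: −17p + 11 = 9p ⇒ −26p = -11 ⇒ p = 11/26, and the value is (-17)·(11/26) + 11 = 99/26.
For General C: with q = P(C2), equating Top's and Bottom's payoffs gives −15q + 9 = 11q ⇒ q = 9/26.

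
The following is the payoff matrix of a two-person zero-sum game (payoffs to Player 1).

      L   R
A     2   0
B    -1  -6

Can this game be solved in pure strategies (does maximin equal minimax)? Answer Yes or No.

Yes

Row minima: A → 0, B → -6; maximin = 0.
Column maxima: L → 2, R → 0; minimax = 0.
maximin = minimax = 0, so a saddle point exists.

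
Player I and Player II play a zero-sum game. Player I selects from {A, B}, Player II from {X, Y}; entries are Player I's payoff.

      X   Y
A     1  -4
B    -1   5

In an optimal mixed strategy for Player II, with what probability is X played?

9/11

Row minima: A → -4, B → -1; maximin = -1.
Column maxima: X → 1, Y → 5; minimax = 1.
-1 ≠ 1, so there is no saddle point; optimal play is mixed.
Let Player I play A with probability p. Expected payoff against X: 1p + (-1)(1−p) = 2p − 1; against Y: (-4)p + 5(1−p) = −9p + 5.
Setting these equal: 2p − 1 = −9p + 5 ⇒ 11p = 6 ⇒ p = 6/11, and the value is (2)·(6/11) − 1 = 1/11.
For Player II: with q = P(X), equating A's and B's payoffs gives 5q − 4 = −6q + 5 ⇒ q = 9/11.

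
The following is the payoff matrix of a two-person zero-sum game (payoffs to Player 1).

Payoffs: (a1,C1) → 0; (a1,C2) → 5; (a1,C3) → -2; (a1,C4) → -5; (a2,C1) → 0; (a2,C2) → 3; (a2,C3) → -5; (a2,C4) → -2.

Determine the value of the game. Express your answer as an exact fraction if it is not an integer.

-7/2

Row minima: a1 → -5, a2 → -5; maximin = -5.
Column maxima: C1 → 0, C2 → 5, C3 → -2, C4 → -2; minimax = -2.
-5 ≠ -2, so there is no saddle point; optimal play is mixed.
C1 is strictly dominated by C3 (it gives Player 1 strictly more in every row), so Player 2 never plays it.
C2 is strictly dominated by C3 (it gives Player 1 strictly more in every row), so Player 2 never plays it.
On the remaining 2×2 (a1, a2 vs C3, C4):
Let Player 1 play a1 with probability p. Expected payoff against C3: (-2)p + (-5)(1−p) = 3p − 5; against C4: (-5)p + (-2)(1−p) = −3p − 2.
Setting these equal: 3p − 5 = −3p − 2 ⇒ 6p = 3 ⇒ p = 1/2, and the value is (3)·(1/2) − 5 = -7/2.
For Player 2: with q = P(C3), equating a1's and a2's payoffs gives 3q − 5 = −3q − 2 ⇒ q = 1/2.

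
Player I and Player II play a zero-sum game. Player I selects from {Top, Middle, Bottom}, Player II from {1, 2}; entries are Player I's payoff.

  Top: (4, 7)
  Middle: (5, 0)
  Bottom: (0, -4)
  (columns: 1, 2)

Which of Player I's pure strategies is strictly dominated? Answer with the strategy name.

Bottom

Top gives a strictly higher payoff than Bottom against every column: 4 > 0, 7 > -4.
So Bottom is strictly dominated and Player I never plays it.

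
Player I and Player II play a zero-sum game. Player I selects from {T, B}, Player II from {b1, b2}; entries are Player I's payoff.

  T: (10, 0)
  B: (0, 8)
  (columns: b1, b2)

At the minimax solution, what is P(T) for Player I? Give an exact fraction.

Row minima: T → 0, B → 0; maximin = 0.
Column maxima: b1 → 10, b2 → 8; minimax = 8.
0 ≠ 8, so there is no saddle point; optimal play is mixed.
Let Player I play T with probability p. Expected payoff against b1: 10p + 0(1−p) = 10p; against b2: 0p + 8(1−p) = −8p + 8.
Setting these equal: 10p = −8p + 8 ⇒ 18p = 8 ⇒ p = 4/9, and the value is (10)·(4/9) = 40/9.
For Player II: with q = P(b1), equating T's and B's payoffs gives 10q = −8q + 8 ⇒ q = 4/9.

4/9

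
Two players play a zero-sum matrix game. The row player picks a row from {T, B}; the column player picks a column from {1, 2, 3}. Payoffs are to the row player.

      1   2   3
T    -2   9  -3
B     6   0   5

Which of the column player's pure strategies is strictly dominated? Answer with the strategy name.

3 holds the row player's payoff strictly below 1 in every row: -3 < -2, 5 < 6.
So 1 is strictly dominated for the column player.

1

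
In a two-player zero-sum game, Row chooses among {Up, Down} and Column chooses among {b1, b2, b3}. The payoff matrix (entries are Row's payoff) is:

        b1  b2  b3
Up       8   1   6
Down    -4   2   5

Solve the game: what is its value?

Row minima: Up → 1, Down → -4; maximin = 1.
Column maxima: b1 → 8, b2 → 2, b3 → 6; minimax = 2.
1 ≠ 2, so there is no saddle point; optimal play is mixed.
b3 is strictly dominated by b2 (it gives Row strictly more in every row), so Column never plays it.
On the remaining 2×2 (Up, Down vs b1, b2):
Let Row play Up with probability p. Expected payoff against b1: 8p + (-4)(1−p) = 12p − 4; against b2: 1p + 2(1−p) = −p + 2.
Setting these equal: 12p − 4 = −p + 2 ⇒ 13p = 6 ⇒ p = 6/13, and the value is (12)·(6/13) − 4 = 20/13.
For Column: with q = P(b1), equating Up's and Down's payoffs gives 7q + 1 = −6q + 2 ⇒ q = 1/13.

20/13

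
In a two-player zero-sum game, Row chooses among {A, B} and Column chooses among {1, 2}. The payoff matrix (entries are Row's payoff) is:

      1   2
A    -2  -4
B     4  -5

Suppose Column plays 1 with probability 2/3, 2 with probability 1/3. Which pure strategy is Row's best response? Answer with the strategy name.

B

Expected payoff of A: (2/3)·(-2) + (1/3)·(-4) = -8/3.
Expected payoff of B: (2/3)·4 + (1/3)·(-5) = 1.
The largest is 1, so Row's best response is B.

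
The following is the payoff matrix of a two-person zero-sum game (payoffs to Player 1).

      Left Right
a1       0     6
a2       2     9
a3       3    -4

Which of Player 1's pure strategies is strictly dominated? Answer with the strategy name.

a1

a2 gives a strictly higher payoff than a1 against every column: 2 > 0, 9 > 6.
So a1 is strictly dominated and Player 1 never plays it.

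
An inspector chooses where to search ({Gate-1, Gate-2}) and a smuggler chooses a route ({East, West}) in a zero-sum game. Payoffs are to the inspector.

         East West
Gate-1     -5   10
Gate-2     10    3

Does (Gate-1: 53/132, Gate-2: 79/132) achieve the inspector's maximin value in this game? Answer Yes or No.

Against East this mix gives (53/132)·(-5) + (79/132)·10 = 175/44.
Against West this mix gives (53/132)·10 + (79/132)·3 = 767/132.
The smuggler will play East, holding the inspector to 175/44. Shifting weight toward the row that does better against East would raise this floor (the equalizing mix achieves 115/22 against both East and West), so the proposed strategy is not optimal.

No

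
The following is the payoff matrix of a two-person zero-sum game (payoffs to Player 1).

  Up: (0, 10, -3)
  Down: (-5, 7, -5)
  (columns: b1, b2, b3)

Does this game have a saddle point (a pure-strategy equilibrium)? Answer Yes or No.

Yes

Row minima: Up → -3, Down → -5; maximin = -3.
Column maxima: b1 → 0, b2 → 10, b3 → -3; minimax = -3.
maximin = minimax = -3, so a saddle point exists.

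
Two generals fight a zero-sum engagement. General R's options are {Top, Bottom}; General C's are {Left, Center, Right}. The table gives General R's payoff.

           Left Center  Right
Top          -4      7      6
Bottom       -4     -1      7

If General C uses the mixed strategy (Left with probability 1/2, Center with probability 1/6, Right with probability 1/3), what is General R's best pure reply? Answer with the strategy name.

Expected payoff of Top: (1/2)·(-4) + (1/6)·7 + (1/3)·6 = 7/6.
Expected payoff of Bottom: (1/2)·(-4) + (1/6)·(-1) + (1/3)·7 = 1/6.
The largest is 7/6, so General R's best response is Top.

Top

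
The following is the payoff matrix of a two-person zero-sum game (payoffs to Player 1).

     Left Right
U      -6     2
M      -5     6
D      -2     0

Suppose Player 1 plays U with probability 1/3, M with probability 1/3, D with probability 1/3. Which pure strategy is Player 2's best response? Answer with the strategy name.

If Player 2 plays Left, Player 1's expected payoff is (1/3)·(-6) + (1/3)·(-5) + (1/3)·(-2) = -13/3.
If Player 2 plays Right, Player 1's expected payoff is (1/3)·2 + (1/3)·6 + (1/3)·0 = 8/3.
Player 2 minimizes Player 1's payoff; the smallest is -13/3, so the best response is Left.

Left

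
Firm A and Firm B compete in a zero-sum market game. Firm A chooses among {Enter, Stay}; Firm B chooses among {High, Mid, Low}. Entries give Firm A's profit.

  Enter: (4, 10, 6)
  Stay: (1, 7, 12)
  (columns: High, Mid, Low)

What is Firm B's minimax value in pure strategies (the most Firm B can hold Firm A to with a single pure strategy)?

Column maxima: High → 4, Mid → 10, Low → 12.
The smallest of these is 4.

4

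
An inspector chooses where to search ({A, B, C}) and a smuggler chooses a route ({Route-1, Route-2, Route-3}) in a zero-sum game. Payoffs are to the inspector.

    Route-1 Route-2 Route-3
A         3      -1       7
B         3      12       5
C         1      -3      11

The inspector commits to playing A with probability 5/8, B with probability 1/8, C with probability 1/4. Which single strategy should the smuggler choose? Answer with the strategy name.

Route-2

If the smuggler plays Route-1, the inspector's expected payoff is (5/8)·3 + (1/8)·3 + (1/4)·1 = 5/2.
If the smuggler plays Route-2, the inspector's expected payoff is (5/8)·(-1) + (1/8)·12 + (1/4)·(-3) = 1/8.
If the smuggler plays Route-3, the inspector's expected payoff is (5/8)·7 + (1/8)·5 + (1/4)·11 = 31/4.
The smuggler minimizes the inspector's payoff; the smallest is 1/8, so the best response is Route-2.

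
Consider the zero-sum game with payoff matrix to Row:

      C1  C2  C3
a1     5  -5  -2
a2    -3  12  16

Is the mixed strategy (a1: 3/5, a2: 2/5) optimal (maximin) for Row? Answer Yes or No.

Yes

Against C1 this mix gives (3/5)·5 + (2/5)·(-3) = 9/5.
Against C2 this mix gives (3/5)·(-5) + (2/5)·12 = 9/5.
Against C3 this mix gives (3/5)·(-2) + (2/5)·16 = 26/5.
All of Column's active replies (C1, C2) yield 9/5, and no column does worse for Row. The mix makes Column indifferent and guarantees 9/5, so it is optimal.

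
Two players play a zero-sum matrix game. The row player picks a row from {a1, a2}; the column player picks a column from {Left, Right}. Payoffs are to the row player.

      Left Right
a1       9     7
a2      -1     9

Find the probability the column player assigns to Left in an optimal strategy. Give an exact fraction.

Row minima: a1 → 7, a2 → -1; maximin = 7.
Column maxima: Left → 9, Right → 9; minimax = 9.
7 ≠ 9, so there is no saddle point; optimal play is mixed.
Let the row player play a1 with probability p. Expected payoff against Left: 9p + (-1)(1−p) = 10p − 1; against Right: 7p + 9(1−p) = −2p + 9.
Setting these equal: 10p − 1 = −2p + 9 ⇒ 12p = 10 ⇒ p = 5/6, and the value is (10)·(5/6) − 1 = 22/3.
For the column player: with q = P(Left), equating a1's and a2's payoffs gives 2q + 7 = −10q + 9 ⇒ q = 1/6.

1/6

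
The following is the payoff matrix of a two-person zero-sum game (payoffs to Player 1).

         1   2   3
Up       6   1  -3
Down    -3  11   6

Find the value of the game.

3/2

Row minima: Up → -3, Down → -3; maximin = -3.
Column maxima: 1 → 6, 2 → 11, 3 → 6; minimax = 6.
-3 ≠ 6, so there is no saddle point; optimal play is mixed.
2 is strictly dominated by 3 (it gives Player 1 strictly more in every row), so Player 2 never plays it.
On the remaining 2×2 (Up, Down vs 1, 3):
Let Player 1 play Up with probability p. Expected payoff against 1: 6p + (-3)(1−p) = 9p − 3; against 3: (-3)p + 6(1−p) = −9p + 6.
Setting these equal: 9p − 3 = −9p + 6 ⇒ 18p = 9 ⇒ p = 1/2, and the value is (9)·(1/2) − 3 = 3/2.
For Player 2: with q = P(1), equating Up's and Down's payoffs gives 9q − 3 = −9q + 6 ⇒ q = 1/2.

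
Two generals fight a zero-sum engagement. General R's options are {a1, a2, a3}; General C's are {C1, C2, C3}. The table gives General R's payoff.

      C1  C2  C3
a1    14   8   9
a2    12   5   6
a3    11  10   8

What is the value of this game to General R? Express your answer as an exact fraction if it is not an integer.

26/3

Row minima: a1 → 8, a2 → 5, a3 → 8; maximin = 8.
Column maxima: C1 → 14, C2 → 10, C3 → 9; minimax = 9.
8 ≠ 9, so there is no saddle point; optimal play is mixed.
a2 is strictly dominated by a1, so General R never plays it.
C1 is strictly dominated by C2 (it gives General R strictly more in every row), so General C never plays it.
On the remaining 2×2 (a1, a3 vs C2, C3):
Let General R play a1 with probability p. Expected payoff against C2: 8p + 10(1−p) = −2p + 10; against C3: 9p + 8(1−p) = p + 8.
Setting these equal: −2p + 10 = p + 8 ⇒ −3p = -2 ⇒ p = 2/3, and the value is (-2)·(2/3) + 10 = 26/3.
For General C: with q = P(C2), equating a1's and a3's payoffs gives −q + 9 = 2q + 8 ⇒ q = 1/3.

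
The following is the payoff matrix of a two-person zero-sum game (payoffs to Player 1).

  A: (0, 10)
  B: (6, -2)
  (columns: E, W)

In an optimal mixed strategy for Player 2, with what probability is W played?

1/3

Row minima: A → 0, B → -2; maximin = 0.
Column maxima: E → 6, W → 10; minimax = 6.
0 ≠ 6, so there is no saddle point; optimal play is mixed.
Let Player 1 play A with probability p. Expected payoff against E: 0p + 6(1−p) = −6p + 6; against W: 10p + (-2)(1−p) = 12p − 2.
Setting these equal: −6p + 6 = 12p − 2 ⇒ −18p = -8 ⇒ p = 4/9, and the value is (-6)·(4/9) + 6 = 10/3.
For Player 2: with q = P(E), equating A's and B's payoffs gives −10q + 10 = 8q − 2 ⇒ q = 2/3.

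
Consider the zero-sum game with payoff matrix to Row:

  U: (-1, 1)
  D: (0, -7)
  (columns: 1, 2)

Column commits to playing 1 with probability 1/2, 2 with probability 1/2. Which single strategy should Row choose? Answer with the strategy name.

U

Expected payoff of U: (1/2)·(-1) + (1/2)·1 = 0.
Expected payoff of D: (1/2)·0 + (1/2)·(-7) = -7/2.
The largest is 0, so Row's best response is U.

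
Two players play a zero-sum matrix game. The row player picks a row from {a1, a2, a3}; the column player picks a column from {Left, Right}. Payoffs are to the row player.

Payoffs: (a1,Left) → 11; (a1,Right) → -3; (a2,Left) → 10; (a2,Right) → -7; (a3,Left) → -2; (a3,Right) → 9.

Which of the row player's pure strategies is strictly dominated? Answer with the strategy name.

a2

a1 gives a strictly higher payoff than a2 against every column: 11 > 10, -3 > -7.
So a2 is strictly dominated and the row player never plays it.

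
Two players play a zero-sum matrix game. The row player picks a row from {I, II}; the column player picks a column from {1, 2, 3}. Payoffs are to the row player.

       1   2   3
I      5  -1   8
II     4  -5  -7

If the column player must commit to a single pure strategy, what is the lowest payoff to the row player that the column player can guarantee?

Column maxima: 1 → 5, 2 → -1, 3 → 8.
The smallest of these is -1.

-1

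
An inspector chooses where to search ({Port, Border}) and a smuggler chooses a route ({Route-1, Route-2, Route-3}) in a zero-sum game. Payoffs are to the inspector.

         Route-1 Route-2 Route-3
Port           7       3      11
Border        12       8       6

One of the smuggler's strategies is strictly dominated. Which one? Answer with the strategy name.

Route-1

Route-2 holds the inspector's payoff strictly below Route-1 in every row: 3 < 7, 8 < 12.
So Route-1 is strictly dominated for the smuggler.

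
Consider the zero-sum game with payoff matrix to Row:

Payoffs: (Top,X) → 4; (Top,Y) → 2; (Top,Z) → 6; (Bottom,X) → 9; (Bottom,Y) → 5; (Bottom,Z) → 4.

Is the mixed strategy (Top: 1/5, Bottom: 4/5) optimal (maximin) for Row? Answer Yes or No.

Yes

Against X this mix gives (1/5)·4 + (4/5)·9 = 8.
Against Y this mix gives (1/5)·2 + (4/5)·5 = 22/5.
Against Z this mix gives (1/5)·6 + (4/5)·4 = 22/5.
All of Column's active replies (Y, Z) yield 22/5, and no column does worse for Row. The mix makes Column indifferent and guarantees 22/5, so it is optimal.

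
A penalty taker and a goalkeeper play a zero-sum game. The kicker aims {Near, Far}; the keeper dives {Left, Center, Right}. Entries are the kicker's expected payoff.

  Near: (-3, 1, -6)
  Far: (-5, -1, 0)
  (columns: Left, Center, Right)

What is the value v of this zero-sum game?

-15/4

Row minima: Near → -6, Far → -5; maximin = -5.
Column maxima: Left → -3, Center → 1, Right → 0; minimax = -3.
-5 ≠ -3, so there is no saddle point; optimal play is mixed.
Center is strictly dominated by Left (it gives the kicker strictly more in every row), so the keeper never plays it.
On the remaining 2×2 (Near, Far vs Left, Right):
Let the kicker play Near with probability p. Expected payoff against Left: (-3)p + (-5)(1−p) = 2p − 5; against Right: (-6)p + 0(1−p) = −6p.
Setting these equal: 2p − 5 = −6p ⇒ 8p = 5 ⇒ p = 5/8, and the value is (2)·(5/8) − 5 = -15/4.
For the keeper: with q = P(Left), equating Near's and Far's payoffs gives 3q − 6 = −5q ⇒ q = 3/4.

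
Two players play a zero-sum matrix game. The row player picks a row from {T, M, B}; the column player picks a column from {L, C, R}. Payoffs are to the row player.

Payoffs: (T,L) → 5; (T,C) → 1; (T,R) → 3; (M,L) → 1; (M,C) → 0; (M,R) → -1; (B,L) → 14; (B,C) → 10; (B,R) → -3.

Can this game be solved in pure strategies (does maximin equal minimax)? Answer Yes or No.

Row minima: T → 1, M → -1, B → -3; maximin = 1.
Column maxima: L → 14, C → 10, R → 3; minimax = 3.
1 ≠ 3, so no pure-strategy equilibrium exists.

No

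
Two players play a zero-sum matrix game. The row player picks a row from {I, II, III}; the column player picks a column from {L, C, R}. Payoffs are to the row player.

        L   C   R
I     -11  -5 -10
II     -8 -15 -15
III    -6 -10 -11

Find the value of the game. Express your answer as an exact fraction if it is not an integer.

-61/6

Row minima: I → -11, II → -15, III → -11; maximin = -11.
Column maxima: L → -6, C → -5, R → -10; minimax = -10.
-11 ≠ -10, so there is no saddle point; optimal play is mixed.
II is strictly dominated by III, so the row player never plays it.
With II eliminated, C is strictly dominated by R (it gives the row player strictly more in every remaining row), so the column player never plays it.
On the remaining 2×2 (I, III vs L, R):
Let the row player play I with probability p. Expected payoff against L: (-11)p + (-6)(1−p) = −5p − 6; against R: (-10)p + (-11)(1−p) = p − 11.
Setting these equal: −5p − 6 = p − 11 ⇒ −6p = -5 ⇒ p = 5/6, and the value is (-5)·(5/6) − 6 = -61/6.
For the column player: with q = P(L), equating I's and III's payoffs gives −q − 10 = 5q − 11 ⇒ q = 1/6.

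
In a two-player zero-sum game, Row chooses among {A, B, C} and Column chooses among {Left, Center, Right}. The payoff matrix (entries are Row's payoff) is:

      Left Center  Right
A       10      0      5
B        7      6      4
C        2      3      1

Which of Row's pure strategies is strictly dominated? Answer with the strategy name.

C

B gives a strictly higher payoff than C against every column: 7 > 2, 6 > 3, 4 > 1.
So C is strictly dominated and Row never plays it.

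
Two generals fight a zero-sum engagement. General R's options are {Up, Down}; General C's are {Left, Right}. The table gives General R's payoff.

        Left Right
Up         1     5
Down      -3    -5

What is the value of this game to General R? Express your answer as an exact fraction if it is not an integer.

1

Row minima: Up → 1, Down → -5; maximin = 1.
Column maxima: Left → 1, Right → 5; minimax = 1.
Since maximin = minimax = 1, there is a saddle point and the value is 1.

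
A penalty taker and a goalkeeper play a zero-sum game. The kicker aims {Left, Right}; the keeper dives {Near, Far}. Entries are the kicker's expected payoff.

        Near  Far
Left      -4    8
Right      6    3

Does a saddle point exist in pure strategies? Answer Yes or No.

No

Row minima: Left → -4, Right → 3; maximin = 3.
Column maxima: Near → 6, Far → 8; minimax = 6.
3 ≠ 6, so no pure-strategy equilibrium exists.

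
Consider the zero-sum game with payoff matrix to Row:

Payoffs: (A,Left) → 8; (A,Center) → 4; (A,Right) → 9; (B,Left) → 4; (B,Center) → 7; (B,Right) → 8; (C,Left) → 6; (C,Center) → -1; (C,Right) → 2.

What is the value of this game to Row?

Row minima: A → 4, B → 4, C → -1; maximin = 4.
Column maxima: Left → 8, Center → 7, Right → 9; minimax = 7.
4 ≠ 7, so there is no saddle point; optimal play is mixed.
C is strictly dominated by A, so Row never plays it.
With C eliminated, Right is strictly dominated by Left (it gives Row strictly more in every remaining row), so Column never plays it.
On the remaining 2×2 (A, B vs Left, Center):
Let Row play A with probability p. Expected payoff against Left: 8p + 4(1−p) = 4p + 4; against Center: 4p + 7(1−p) = −3p + 7.
Setting these equal: 4p + 4 = −3p + 7 ⇒ 7p = 3 ⇒ p = 3/7, and the value is (4)·(3/7) + 4 = 40/7.
For Column: with q = P(Left), equating A's and B's payoffs gives 4q + 4 = −3q + 7 ⇒ q = 3/7.

40/7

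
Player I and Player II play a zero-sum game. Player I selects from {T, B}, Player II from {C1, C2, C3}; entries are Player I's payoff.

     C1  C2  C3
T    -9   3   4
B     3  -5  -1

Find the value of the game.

-9/5

Row minima: T → -9, B → -5; maximin = -5.
Column maxima: C1 → 3, C2 → 3, C3 → 4; minimax = 3.
-5 ≠ 3, so there is no saddle point; optimal play is mixed.
C3 is strictly dominated by C2 (it gives Player I strictly more in every row), so Player II never plays it.
On the remaining 2×2 (T, B vs C1, C2):
Let Player I play T with probability p. Expected payoff against C1: (-9)p + 3(1−p) = −12p + 3; against C2: 3p + (-5)(1−p) = 8p − 5.
Setting these equal: −12p + 3 = 8p − 5 ⇒ −20p = -8 ⇒ p = 2/5, and the value is (-12)·(2/5) + 3 = -9/5.
For Player II: with q = P(C1), equating T's and B's payoffs gives −12q + 3 = 8q − 5 ⇒ q = 2/5.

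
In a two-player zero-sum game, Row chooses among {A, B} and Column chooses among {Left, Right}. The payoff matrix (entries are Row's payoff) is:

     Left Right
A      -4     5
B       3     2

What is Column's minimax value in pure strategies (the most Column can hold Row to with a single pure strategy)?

3

Column maxima: Left → 3, Right → 5.
The smallest of these is 3.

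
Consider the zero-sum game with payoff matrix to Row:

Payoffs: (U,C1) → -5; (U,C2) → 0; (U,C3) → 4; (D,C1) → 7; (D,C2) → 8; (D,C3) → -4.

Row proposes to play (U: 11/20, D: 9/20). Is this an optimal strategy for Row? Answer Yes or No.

Yes

Against C1 this mix gives (11/20)·(-5) + (9/20)·7 = 2/5.
Against C2 this mix gives (11/20)·0 + (9/20)·8 = 18/5.
Against C3 this mix gives (11/20)·4 + (9/20)·(-4) = 2/5.
All of Column's active replies (C1, C3) yield 2/5, and no column does worse for Row. The mix makes Column indifferent and guarantees 2/5, so it is optimal.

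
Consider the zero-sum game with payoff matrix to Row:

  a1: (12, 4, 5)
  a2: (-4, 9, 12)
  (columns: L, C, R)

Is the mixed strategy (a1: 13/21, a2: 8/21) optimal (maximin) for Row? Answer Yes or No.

Against L this mix gives (13/21)·12 + (8/21)·(-4) = 124/21.
Against C this mix gives (13/21)·4 + (8/21)·9 = 124/21.
Against R this mix gives (13/21)·5 + (8/21)·12 = 23/3.
All of Column's active replies (L, C) yield 124/21, and no column does worse for Row. The mix makes Column indifferent and guarantees 124/21, so it is optimal.

Yes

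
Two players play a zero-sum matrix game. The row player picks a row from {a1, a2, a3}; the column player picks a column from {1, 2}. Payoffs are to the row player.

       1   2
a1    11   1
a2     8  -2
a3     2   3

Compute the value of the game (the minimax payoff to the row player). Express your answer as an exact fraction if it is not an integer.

31/11

Row minima: a1 → 1, a2 → -2, a3 → 2; maximin = 2.
Column maxima: 1 → 11, 2 → 3; minimax = 3.
2 ≠ 3, so there is no saddle point; optimal play is mixed.
a2 is strictly dominated by a1, so the row player never plays it.
On the remaining 2×2 (a1, a3 vs 1, 2):
Let the row player play a1 with probability p. Expected payoff against 1: 11p + 2(1−p) = 9p + 2; against 2: 1p + 3(1−p) = −2p + 3.
Setting these equal: 9p + 2 = −2p + 3 ⇒ 11p = 1 ⇒ p = 1/11, and the value is (9)·(1/11) + 2 = 31/11.
For the column player: with q = P(1), equating a1's and a3's payoffs gives 10q + 1 = −q + 3 ⇒ q = 2/11.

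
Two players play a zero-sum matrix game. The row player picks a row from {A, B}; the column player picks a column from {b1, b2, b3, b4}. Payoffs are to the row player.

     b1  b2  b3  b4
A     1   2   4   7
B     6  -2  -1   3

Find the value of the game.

14/9

Row minima: A → 1, B → -2; maximin = 1.
Column maxima: b1 → 6, b2 → 2, b3 → 4, b4 → 7; minimax = 2.
1 ≠ 2, so there is no saddle point; optimal play is mixed.
b3 is strictly dominated by b2 (it gives the row player strictly more in every row), so the column player never plays it.
b4 is strictly dominated by b2 (it gives the row player strictly more in every row), so the column player never plays it.
On the remaining 2×2 (A, B vs b1, b2):
Let the row player play A with probability p. Expected payoff against b1: 1p + 6(1−p) = −5p + 6; against b2: 2p + (-2)(1−p) = 4p − 2.
Setting these equal: −5p + 6 = 4p − 2 ⇒ −9p = -8 ⇒ p = 8/9, and the value is (-5)·(8/9) + 6 = 14/9.
For the column player: with q = P(b1), equating A's and B's payoffs gives −q + 2 = 8q − 2 ⇒ q = 4/9.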